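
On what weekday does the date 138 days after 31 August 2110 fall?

Friday

First find the weekday of Aug 31, 2110. Doomsday rule: the anchor day for the 2100s is Sunday. For year 10: 10÷12 = 0 r 10, and 10÷4 = 2, so 0+10+2 = 12.
Sunday + 12 ≡ Friday — that's 2110's doomsday.
In August the doomsday date is Aug 8.
Aug 31 is 23 days after Aug 8; 23 mod 7 = 2, so Friday + 2 = Sunday.
138 mod 7 = 5, so 138 days after a Sunday is Sunday + 5 = Friday.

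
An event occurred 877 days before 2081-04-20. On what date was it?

November 25, 2078

−365 (one year) → Apr 20, 2080 (512 left).
−366 (one year; includes Feb 29, 2080) → Apr 20, 2079 (146 left).
−20 → Mar 31, 2079 (end of Mar, 31 days; 126 left).
−31 → Feb 28, 2079 (end of Feb, 28 days; 95 left).
−28 → Jan 31, 2079 (end of Jan, 31 days; 67 left).
−31 → Dec 31, 2078 (end of Dec, 31 days; 36 left).
−31 → Nov 30, 2078 (end of Nov, 30 days; 5 left).
−5 → Nov 25, 2078.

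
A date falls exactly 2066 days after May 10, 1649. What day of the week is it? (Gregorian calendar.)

Tuesday

May 10, 1649 is a Monday.
2066 mod 7 = 1, so 2066 days after a Monday is Monday + 1 = Tuesday.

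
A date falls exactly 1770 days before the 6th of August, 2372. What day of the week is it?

First find the weekday of Aug 6, 2372. Doomsday rule: the anchor day for the 2300s is Wednesday. For year 72: 72÷12 = 6 r 0, and 0÷4 = 0, so 6+0+0 = 6.
Wednesday + 6 ≡ Tuesday — that's 2372's doomsday.
In August the doomsday date is Aug 8.
Aug 6 is 2 days before Aug 8; 2 mod 7 = 2, so Tuesday − 2 = Sunday.
1770 mod 7 = 6, so 1770 days before a Sunday is Sunday − 6 = Monday.

Monday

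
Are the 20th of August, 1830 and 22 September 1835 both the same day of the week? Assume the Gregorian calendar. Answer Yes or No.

No

From Aug 20, 1830 to Sep 22, 1835 is 1859 days.
1859 mod 7 = 4, so they are different weekdays.
(Aug 20, 1830 is a Friday; Sep 22, 1835 is a Tuesday.)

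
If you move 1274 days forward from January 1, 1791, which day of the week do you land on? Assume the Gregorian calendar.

First find the weekday of Jan 1, 1791. Doomsday rule: the anchor day for the 1700s is Sunday. For year 91: 91÷12 = 7 r 7, and 7÷4 = 1, so 7+7+1 = 15.
Sunday + 15 ≡ Monday — that's 1791's doomsday.
In January the doomsday date is Jan 3 (1791 is not a leap year).
Jan 1 is 2 days before Jan 3; 2 mod 7 = 2, so Monday − 2 = Saturday.
1274 mod 7 = 0, so 1274 days after a Saturday is Saturday + 0 = Saturday.

Saturday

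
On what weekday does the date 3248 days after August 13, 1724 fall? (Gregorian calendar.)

First find the weekday of Aug 13, 1724. Doomsday rule: the anchor day for the 1700s is Sunday. For year 24: 24÷12 = 2 r 0, and 0÷4 = 0, so 2+0+0 = 2.
Sunday + 2 ≡ Tuesday — that's 1724's doomsday.
In August the doomsday date is Aug 8.
Aug 13 is 5 days after Aug 8; 5 mod 7 = 5, so Tuesday + 5 = Sunday.
3248 mod 7 = 0, so 3248 days after a Sunday is Sunday + 0 = Sunday.

Sunday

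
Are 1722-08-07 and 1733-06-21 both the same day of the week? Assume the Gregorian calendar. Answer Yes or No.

No

From Aug 7, 1722 to Jun 21, 1733 is 3971 days.
3971 mod 7 = 2, so they are different weekdays.
(Aug 7, 1722 is a Friday; Jun 21, 1733 is a Sunday.)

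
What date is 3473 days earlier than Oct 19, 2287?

April 16, 2278

−365 (one year) → Oct 19, 2286 (3108 left).
−365 (one year) → Oct 19, 2285 (2743 left).
−365 (one year) → Oct 19, 2284 (2378 left).
−366 (one year; includes Feb 29, 2284) → Oct 19, 2283 (2012 left).
−365 (one year) → Oct 19, 2282 (1647 left).
−365 (one year) → Oct 19, 2281 (1282 left).
−365 (one year) → Oct 19, 2280 (917 left).
−366 (one year; includes Feb 29, 2280) → Oct 19, 2279 (551 left).
−365 (one year) → Oct 19, 2278 (186 left).
−19 → Sep 30, 2278 (end of Sep, 30 days; 167 left).
−30 → Aug 31, 2278 (end of Aug, 31 days; 137 left).
−31 → Jul 31, 2278 (end of Jul, 31 days; 106 left).
−31 → Jun 30, 2278 (end of Jun, 30 days; 75 left).
−30 → May 31, 2278 (end of May, 31 days; 45 left).
−31 → Apr 30, 2278 (end of Apr, 30 days; 14 left).
−14 → Apr 16, 2278.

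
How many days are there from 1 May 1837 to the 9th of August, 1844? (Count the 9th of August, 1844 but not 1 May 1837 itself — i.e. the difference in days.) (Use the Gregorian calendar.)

May 1, 1837 → May 1, 1838: 365 days.
May 1, 1838 → May 1, 1839: 365 days.
May 1, 1839 → May 1, 1840: 366 days (Feb 29, 1840 is in that span).
May 1, 1840 → May 1, 1841: 365 days.
May 1, 1841 → May 1, 1842: 365 days.
May 1, 1842 → May 1, 1843: 365 days.
May 1, 1843 → May 1, 1844: 366 days (Feb 29, 1844 is in that span).
May 1, 1844 → Jun 1, 1844: 31 days (May has 31).
Jun 1, 1844 → Jul 1, 1844: 30 days (June has 30).
Jul 1, 1844 → Aug 1, 1844: 31 days (July has 31).
Aug 1, 1844 → Aug 9, 1844: 8 days.
Total: 2657 days.

2657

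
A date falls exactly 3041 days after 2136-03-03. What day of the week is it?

First find the weekday of Mar 3, 2136. Doomsday rule: the anchor day for the 2100s is Sunday. For year 36: 36÷12 = 3 r 0, and 0÷4 = 0, so 3+0+0 = 3.
Sunday + 3 ≡ Wednesday — that's 2136's doomsday.
In March the doomsday date is Mar 14.
Mar 3 is 11 days before Mar 14; 11 mod 7 = 4, so Wednesday − 4 = Saturday.
3041 mod 7 = 3, so 3041 days after a Saturday is Saturday + 3 = Tuesday.

Tuesday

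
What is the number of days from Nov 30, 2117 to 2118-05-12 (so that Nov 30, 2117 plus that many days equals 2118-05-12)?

163

Nov 30, 2117 → Dec 30, 2117: 30 days (November has 30).
Dec 30, 2117 → Jan 30, 2118: 31 days (December has 31).
Jan 30, 2118 → Feb 28, 2118: 29 days (January has 31).
Feb 28, 2118 → Mar 28, 2118: 28 days (February has 28).
Mar 28, 2118 → Apr 28, 2118: 31 days (March has 31).
Apr 28, 2118 → May 12, 2118: 14 days.
Total: 163 days.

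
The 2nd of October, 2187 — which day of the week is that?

Tuesday

Doomsday rule: the anchor day for the 2100s is Sunday. For year 87: 87÷12 = 7 r 3, and 3÷4 = 0, so 7+3+0 = 10.
Sunday + 10 ≡ Wednesday — that's 2187's doomsday.
In October the doomsday date is Oct 10.
Oct 2 is 8 days before Oct 10; 8 mod 7 = 1, so Wednesday − 1 = Tuesday.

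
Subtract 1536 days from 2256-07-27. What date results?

May 13, 2252

−366 (one year; includes Feb 29, 2256) → Jul 27, 2255 (1170 left).
−365 (one year) → Jul 27, 2254 (805 left).
−365 (one year) → Jul 27, 2253 (440 left).
−365 (one year) → Jul 27, 2252 (75 left).
−27 → Jun 30, 2252 (end of Jun, 30 days; 48 left).
−30 → May 31, 2252 (end of May, 31 days; 18 left).
−18 → May 13, 2252.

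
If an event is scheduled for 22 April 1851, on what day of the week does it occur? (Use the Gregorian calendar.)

Doomsday rule: the anchor day for the 1800s is Friday. For year 51: 51÷12 = 4 r 3, and 3÷4 = 0, so 4+3+0 = 7.
Friday + 7 ≡ Friday — that's 1851's doomsday.
In April the doomsday date is Apr 4.
Apr 22 is 18 days after Apr 4; 18 mod 7 = 4, so Friday + 4 = Tuesday.

Tuesday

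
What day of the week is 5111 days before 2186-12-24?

First find the weekday of Dec 24, 2186. Doomsday rule: the anchor day for the 2100s is Sunday. For year 86: 86÷12 = 7 r 2, and 2÷4 = 0, so 7+2+0 = 9.
Sunday + 9 ≡ Tuesday — that's 2186's doomsday.
In December the doomsday date is Dec 12.
Dec 24 is 12 days after Dec 12; 12 mod 7 = 5, so Tuesday + 5 = Sunday.
5111 mod 7 = 1, so 5111 days before a Sunday is Sunday − 1 = Saturday.

Saturday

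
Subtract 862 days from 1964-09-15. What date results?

−366 (one year; includes Feb 29, 1964) → Sep 15, 1963 (496 left).
−365 (one year) → Sep 15, 1962 (131 left).
−15 → Aug 31, 1962 (end of Aug, 31 days; 116 left).
−31 → Jul 31, 1962 (end of Jul, 31 days; 85 left).
−31 → Jun 30, 1962 (end of Jun, 30 days; 54 left).
−30 → May 31, 1962 (end of May, 31 days; 24 left).
−24 → May 7, 1962.

May 7, 1962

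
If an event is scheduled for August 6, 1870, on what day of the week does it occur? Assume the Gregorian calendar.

Doomsday rule: the anchor day for the 1800s is Friday. For year 70: 70÷12 = 5 r 10, and 10÷4 = 2, so 5+10+2 = 17.
Friday + 17 ≡ Monday — that's 1870's doomsday.
In August the doomsday date is Aug 8.
Aug 6 is 2 days before Aug 8; 2 mod 7 = 2, so Monday − 2 = Saturday.

Saturday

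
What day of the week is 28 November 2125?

Wednesday

Doomsday rule: the anchor day for the 2100s is Sunday. For year 25: 25÷12 = 2 r 1, and 1÷4 = 0, so 2+1+0 = 3.
Sunday + 3 ≡ Wednesday — that's 2125's doomsday.
In November the doomsday date is Nov 7.
Nov 28 is 21 days after Nov 7; 21 mod 7 = 0, so Wednesday + 0 = Wednesday.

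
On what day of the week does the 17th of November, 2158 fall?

Friday

January 1, 2158 is a Sunday.
Jan 1, 2158 → Feb 1, 2158: 31 days (January has 31).
Feb 1, 2158 → Mar 1, 2158: 28 days (February has 28).
Mar 1, 2158 → Apr 1, 2158: 31 days (March has 31).
Apr 1, 2158 → May 1, 2158: 30 days (April has 30).
May 1, 2158 → Jun 1, 2158: 31 days (May has 31).
Jun 1, 2158 → Jul 1, 2158: 30 days (June has 30).
Jul 1, 2158 → Aug 1, 2158: 31 days (July has 31).
Aug 1, 2158 → Sep 1, 2158: 31 days (August has 31).
Sep 1, 2158 → Oct 1, 2158: 30 days (September has 30).
Oct 1, 2158 → Nov 1, 2158: 31 days (October has 31).
Nov 1, 2158 → Nov 17, 2158: 16 days.
Total: 320 days.
320 mod 7 = 5, so Sunday + 5 = Friday.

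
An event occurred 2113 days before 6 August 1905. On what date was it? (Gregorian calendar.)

October 23, 1899

−365 (one year) → Aug 6, 1904 (1748 left).
−366 (one year; includes Feb 29, 1904) → Aug 6, 1903 (1382 left).
−365 (one year) → Aug 6, 1902 (1017 left).
−365 (one year) → Aug 6, 1901 (652 left).
−365 (one year) → Aug 6, 1900 (287 left).
−6 → Jul 31, 1900 (end of Jul, 31 days; 281 left).
−31 → Jun 30, 1900 (end of Jun, 30 days; 250 left).
−30 → May 31, 1900 (end of May, 31 days; 220 left).
−31 → Apr 30, 1900 (end of Apr, 30 days; 189 left).
−30 → Mar 31, 1900 (end of Mar, 31 days; 159 left).
−31 → Feb 28, 1900 (end of Feb, 28 days; 128 left).
−28 → Jan 31, 1900 (end of Jan, 31 days; 100 left).
−31 → Dec 31, 1899 (end of Dec, 31 days; 69 left).
−31 → Nov 30, 1899 (end of Nov, 30 days; 38 left).
−30 → Oct 31, 1899 (end of Oct, 31 days; 8 left).
−8 → Oct 23, 1899.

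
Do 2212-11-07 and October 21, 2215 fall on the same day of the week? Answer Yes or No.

From Nov 7, 2212 to Oct 21, 2215 is 1078 days.
1078 mod 7 = 0, so they are the same weekday.
(Nov 7, 2212 is a Saturday; Oct 21, 2215 is a Saturday.)

Yes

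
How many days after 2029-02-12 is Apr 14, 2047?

6635

Feb 12, 2029 → Feb 12, 2030: 365 days.
Feb 12, 2030 → Feb 12, 2031: 365 days.
Feb 12, 2031 → Feb 12, 2032: 365 days.
Feb 12, 2032 → Feb 12, 2033: 366 days (Feb 29, 2032 is in that span).
Feb 12, 2033 → Feb 12, 2034: 365 days.
Feb 12, 2034 → Feb 12, 2035: 365 days.
Feb 12, 2035 → Feb 12, 2036: 365 days.
Feb 12, 2036 → Feb 12, 2037: 366 days (Feb 29, 2036 is in that span).
Feb 12, 2037 → Feb 12, 2038: 365 days.
Feb 12, 2038 → Feb 12, 2039: 365 days.
Feb 12, 2039 → Feb 12, 2040: 365 days.
Feb 12, 2040 → Feb 12, 2041: 366 days (Feb 29, 2040 is in that span).
Feb 12, 2041 → Feb 12, 2042: 365 days.
Feb 12, 2042 → Feb 12, 2043: 365 days.
Feb 12, 2043 → Feb 12, 2044: 365 days.
Feb 12, 2044 → Feb 12, 2045: 366 days (Feb 29, 2044 is in that span).
Feb 12, 2045 → Feb 12, 2046: 365 days.
Feb 12, 2046 → Feb 12, 2047: 365 days.
Feb 12, 2047 → Mar 12, 2047: 28 days (February has 28).
Mar 12, 2047 → Apr 12, 2047: 31 days (March has 31).
Apr 12, 2047 → Apr 14, 2047: 2 days.
Total: 6635 days.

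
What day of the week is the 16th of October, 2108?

Doomsday rule: the anchor day for the 2100s is Sunday. For year 08: 8÷12 = 0 r 8, and 8÷4 = 2, so 0+8+2 = 10.
Sunday + 10 ≡ Wednesday — that's 2108's doomsday.
In October the doomsday date is Oct 10.
Oct 16 is 6 days after Oct 10; 6 mod 7 = 6, so Wednesday + 6 = Tuesday.

Tuesday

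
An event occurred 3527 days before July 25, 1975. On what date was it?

−365 (one year) → Jul 25, 1974 (3162 left).
−365 (one year) → Jul 25, 1973 (2797 left).
−365 (one year) → Jul 25, 1972 (2432 left).
−366 (one year; includes Feb 29, 1972) → Jul 25, 1971 (2066 left).
−365 (one year) → Jul 25, 1970 (1701 left).
−365 (one year) → Jul 25, 1969 (1336 left).
−365 (one year) → Jul 25, 1968 (971 left).
−366 (one year; includes Feb 29, 1968) → Jul 25, 1967 (605 left).
−365 (one year) → Jul 25, 1966 (240 left).
−25 → Jun 30, 1966 (end of Jun, 30 days; 215 left).
−30 → May 31, 1966 (end of May, 31 days; 185 left).
−31 → Apr 30, 1966 (end of Apr, 30 days; 154 left).
−30 → Mar 31, 1966 (end of Mar, 31 days; 124 left).
−31 → Feb 28, 1966 (end of Feb, 28 days; 93 left).
−28 → Jan 31, 1966 (end of Jan, 31 days; 65 left).
−31 → Dec 31, 1965 (end of Dec, 31 days; 34 left).
−31 → Nov 30, 1965 (end of Nov, 30 days; 3 left).
−3 → Nov 27, 1965.

November 27, 1965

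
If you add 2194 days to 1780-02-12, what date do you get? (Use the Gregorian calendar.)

+366 (one year; includes Feb 29, 1780) → Feb 12, 1781 (1828 left).
+365 (one year) → Feb 12, 1782 (1463 left).
+365 (one year) → Feb 12, 1783 (1098 left).
+365 (one year) → Feb 12, 1784 (733 left).
+366 (one year; includes Feb 29, 1784) → Feb 12, 1785 (367 left).
Feb has 28 days: +17 → Mar 1, 1785 (350 left).
Mar has 31 days: +31 → Apr 1, 1785 (319 left).
Apr has 30 days: +30 → May 1, 1785 (289 left).
May has 31 days: +31 → Jun 1, 1785 (258 left).
Jun has 30 days: +30 → Jul 1, 1785 (228 left).
Jul has 31 days: +31 → Aug 1, 1785 (197 left).
Aug has 31 days: +31 → Sep 1, 1785 (166 left).
Sep has 30 days: +30 → Oct 1, 1785 (136 left).
Oct has 31 days: +31 → Nov 1, 1785 (105 left).
Nov has 30 days: +30 → Dec 1, 1785 (75 left).
Dec has 31 days: +31 → Jan 1, 1786 (44 left).
Jan has 31 days: +31 → Feb 1, 1786 (13 left).
+13 → Feb 14, 1786.

February 14, 1786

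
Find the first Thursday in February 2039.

February 1, 2039 is a Tuesday.
The first Thursday is therefore February 3 (2 days later).

February 3, 2039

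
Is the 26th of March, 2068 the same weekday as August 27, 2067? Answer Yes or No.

From Aug 27, 2067 to Mar 26, 2068 is 212 days.
212 mod 7 = 2, so they are different weekdays.
(Aug 27, 2067 is a Saturday; Mar 26, 2068 is a Monday.)

No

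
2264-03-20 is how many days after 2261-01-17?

1158

Jan 17, 2261 → Jan 17, 2262: 365 days.
Jan 17, 2262 → Jan 17, 2263: 365 days.
Jan 17, 2263 → Jan 17, 2264: 365 days.
Jan 17, 2264 → Feb 17, 2264: 31 days (January has 31).
Feb 17, 2264 → Mar 17, 2264: 29 days (February has 29).
Mar 17, 2264 → Mar 20, 2264: 3 days.
Total: 1158 days.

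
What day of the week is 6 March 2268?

Friday

Doomsday rule: the anchor day for the 2200s is Friday. For year 68: 68÷12 = 5 r 8, and 8÷4 = 2, so 5+8+2 = 15.
Friday + 15 ≡ Saturday — that's 2268's doomsday.
In March the doomsday date is Mar 14.
Mar 6 is 8 days before Mar 14; 8 mod 7 = 1, so Saturday − 1 = Friday.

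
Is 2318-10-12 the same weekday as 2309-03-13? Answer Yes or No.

Yes

From Mar 13, 2309 to Oct 12, 2318 is 3500 days.
3500 mod 7 = 0, so they are the same weekday.
(Mar 13, 2309 is a Saturday; Oct 12, 2318 is a Saturday.)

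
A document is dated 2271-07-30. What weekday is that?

Doomsday rule: the anchor day for the 2200s is Friday. For year 71: 71÷12 = 5 r 11, and 11÷4 = 2, so 5+11+2 = 18.
Friday + 18 ≡ Tuesday — that's 2271's doomsday.
In July the doomsday date is Jul 11.
Jul 30 is 19 days after Jul 11; 19 mod 7 = 5, so Tuesday + 5 = Sunday.

Sunday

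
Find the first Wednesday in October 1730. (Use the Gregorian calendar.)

October 1, 1730 is a Sunday.
The first Wednesday is therefore October 4 (3 days later).

October 4, 1730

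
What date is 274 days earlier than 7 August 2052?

November 7, 2051

−7 → Jul 31, 2052 (end of Jul, 31 days; 267 left).
−31 → Jun 30, 2052 (end of Jun, 30 days; 236 left).
−30 → May 31, 2052 (end of May, 31 days; 206 left).
−31 → Apr 30, 2052 (end of Apr, 30 days; 175 left).
−30 → Mar 31, 2052 (end of Mar, 31 days; 145 left).
−31 → Feb 29, 2052 (end of Feb, 29 days; 114 left).
−29 → Jan 31, 2052 (end of Jan, 31 days; 85 left).
−31 → Dec 31, 2051 (end of Dec, 31 days; 54 left).
−31 → Nov 30, 2051 (end of Nov, 30 days; 23 left).
−23 → Nov 7, 2051.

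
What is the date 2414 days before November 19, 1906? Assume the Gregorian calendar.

April 10, 1900

−365 (one year) → Nov 19, 1905 (2049 left).
−365 (one year) → Nov 19, 1904 (1684 left).
−366 (one year; includes Feb 29, 1904) → Nov 19, 1903 (1318 left).
−365 (one year) → Nov 19, 1902 (953 left).
−365 (one year) → Nov 19, 1901 (588 left).
−365 (one year) → Nov 19, 1900 (223 left).
−19 → Oct 31, 1900 (end of Oct, 31 days; 204 left).
−31 → Sep 30, 1900 (end of Sep, 30 days; 173 left).
−30 → Aug 31, 1900 (end of Aug, 31 days; 143 left).
−31 → Jul 31, 1900 (end of Jul, 31 days; 112 left).
−31 → Jun 30, 1900 (end of Jun, 30 days; 81 left).
−30 → May 31, 1900 (end of May, 31 days; 51 left).
−31 → Apr 30, 1900 (end of Apr, 30 days; 20 left).
−20 → Apr 10, 1900.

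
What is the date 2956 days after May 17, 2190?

June 20, 2198

+365 (one year) → May 17, 2191 (2591 left).
+366 (one year; includes Feb 29, 2192) → May 17, 2192 (2225 left).
+365 (one year) → May 17, 2193 (1860 left).
+365 (one year) → May 17, 2194 (1495 left).
+365 (one year) → May 17, 2195 (1130 left).
+366 (one year; includes Feb 29, 2196) → May 17, 2196 (764 left).
+365 (one year) → May 17, 2197 (399 left).
May has 31 days: +15 → Jun 1, 2197 (384 left).
Jun has 30 days: +30 → Jul 1, 2197 (354 left).
Jul has 31 days: +31 → Aug 1, 2197 (323 left).
Aug has 31 days: +31 → Sep 1, 2197 (292 left).
Sep has 30 days: +30 → Oct 1, 2197 (262 left).
Oct has 31 days: +31 → Nov 1, 2197 (231 left).
Nov has 30 days: +30 → Dec 1, 2197 (201 left).
Dec has 31 days: +31 → Jan 1, 2198 (170 left).
Jan has 31 days: +31 → Feb 1, 2198 (139 left).
Feb has 28 days: +28 → Mar 1, 2198 (111 left).
Mar has 31 days: +31 → Apr 1, 2198 (80 left).
Apr has 30 days: +30 → May 1, 2198 (50 left).
May has 31 days: +31 → Jun 1, 2198 (19 left).
+19 → Jun 20, 2198.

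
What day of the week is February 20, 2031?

January 1, 2031 is a Wednesday.
Jan 1, 2031 → Feb 1, 2031: 31 days (January has 31).
Feb 1, 2031 → Feb 20, 2031: 19 days.
Total: 50 days.
50 mod 7 = 1, so Wednesday + 1 = Thursday.

Thursday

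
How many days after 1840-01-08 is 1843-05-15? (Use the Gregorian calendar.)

1223

Jan 8, 1840 → Jan 8, 1841: 366 days (Feb 29, 1840 is in that span).
Jan 8, 1841 → Jan 8, 1842: 365 days.
Jan 8, 1842 → Jan 8, 1843: 365 days.
Jan 8, 1843 → Feb 8, 1843: 31 days (January has 31).
Feb 8, 1843 → Mar 8, 1843: 28 days (February has 28).
Mar 8, 1843 → Apr 8, 1843: 31 days (March has 31).
Apr 8, 1843 → May 8, 1843: 30 days (April has 30).
May 8, 1843 → May 15, 1843: 7 days.
Total: 1223 days.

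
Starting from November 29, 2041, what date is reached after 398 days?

January 1, 2043

Nov has 30 days: +2 → Dec 1, 2041 (396 left).
Dec has 31 days: +31 → Jan 1, 2042 (365 left).
Jan has 31 days: +31 → Feb 1, 2042 (334 left).
Feb has 28 days: +28 → Mar 1, 2042 (306 left).
Mar has 31 days: +31 → Apr 1, 2042 (275 left).
Apr has 30 days: +30 → May 1, 2042 (245 left).
May has 31 days: +31 → Jun 1, 2042 (214 left).
Jun has 30 days: +30 → Jul 1, 2042 (184 left).
Jul has 31 days: +31 → Aug 1, 2042 (153 left).
Aug has 31 days: +31 → Sep 1, 2042 (122 left).
Sep has 30 days: +30 → Oct 1, 2042 (92 left).
Oct has 31 days: +31 → Nov 1, 2042 (61 left).
Nov has 30 days: +30 → Dec 1, 2042 (31 left).
Dec has 31 days: +31 → Jan 1, 2043 (0 left).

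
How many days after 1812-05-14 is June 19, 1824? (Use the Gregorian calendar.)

4419

May 14, 1812 → May 14, 1813: 365 days.
May 14, 1813 → May 14, 1814: 365 days.
May 14, 1814 → May 14, 1815: 365 days.
May 14, 1815 → May 14, 1816: 366 days (Feb 29, 1816 is in that span).
May 14, 1816 → May 14, 1817: 365 days.
May 14, 1817 → May 14, 1818: 365 days.
May 14, 1818 → May 14, 1819: 365 days.
May 14, 1819 → May 14, 1820: 366 days (Feb 29, 1820 is in that span).
May 14, 1820 → May 14, 1821: 365 days.
May 14, 1821 → May 14, 1822: 365 days.
May 14, 1822 → May 14, 1823: 365 days.
May 14, 1823 → May 14, 1824: 366 days (Feb 29, 1824 is in that span).
May 14, 1824 → Jun 14, 1824: 31 days (May has 31).
Jun 14, 1824 → Jun 19, 1824: 5 days.
Total: 4419 days.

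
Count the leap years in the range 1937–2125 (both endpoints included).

Multiples of 4 in [1937,2125]: 47.
Of those, multiples of 100: 2 (not leap unless ÷400).
Multiples of 400: 1.
Leap years = 47 − 2 + 1 = 46.

46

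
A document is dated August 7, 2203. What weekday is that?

Doomsday rule: the anchor day for the 2200s is Friday. For year 03: 3÷12 = 0 r 3, and 3÷4 = 0, so 0+3+0 = 3.
Friday + 3 ≡ Monday — that's 2203's doomsday.
In August the doomsday date is Aug 8.
Aug 7 is 1 day before Aug 8; 1 mod 7 = 1, so Monday − 1 = Sunday.

Sunday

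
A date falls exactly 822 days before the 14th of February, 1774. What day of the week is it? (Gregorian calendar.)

Feb 14, 1774 is a Monday.
822 mod 7 = 3, so 822 days before a Monday is Monday − 3 = Friday.

Friday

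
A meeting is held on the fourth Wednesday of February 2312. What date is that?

February 28, 2312

February 1, 2312 is a Thursday.
The first Wednesday is therefore February 7 (6 days later).
The fourth Wednesday is 7 + 3×7 = February 28.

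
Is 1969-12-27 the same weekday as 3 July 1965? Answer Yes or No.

Yes

From Jul 3, 1965 to Dec 27, 1969 is 1638 days.
1638 mod 7 = 0, so they are the same weekday.
(Jul 3, 1965 is a Saturday; Dec 27, 1969 is a Saturday.)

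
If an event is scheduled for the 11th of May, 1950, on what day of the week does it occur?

Thursday

Doomsday rule: the anchor day for the 1900s is Wednesday. For year 50: 50÷12 = 4 r 2, and 2÷4 = 0, so 4+2+0 = 6.
Wednesday + 6 ≡ Tuesday — that's 1950's doomsday.
In May the doomsday date is May 9.
May 11 is 2 days after May 9; 2 mod 7 = 2, so Tuesday + 2 = Thursday.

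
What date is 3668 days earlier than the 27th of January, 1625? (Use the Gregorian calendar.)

−366 (one year; includes Feb 29, 1624) → Jan 27, 1624 (3302 left).
−365 (one year) → Jan 27, 1623 (2937 left).
−365 (one year) → Jan 27, 1622 (2572 left).
−365 (one year) → Jan 27, 1621 (2207 left).
−366 (one year; includes Feb 29, 1620) → Jan 27, 1620 (1841 left).
−365 (one year) → Jan 27, 1619 (1476 left).
−365 (one year) → Jan 27, 1618 (1111 left).
−365 (one year) → Jan 27, 1617 (746 left).
−366 (one year; includes Feb 29, 1616) → Jan 27, 1616 (380 left).
−27 → Dec 31, 1615 (end of Dec, 31 days; 353 left).
−31 → Nov 30, 1615 (end of Nov, 30 days; 322 left).
−30 → Oct 31, 1615 (end of Oct, 31 days; 292 left).
−31 → Sep 30, 1615 (end of Sep, 30 days; 261 left).
−30 → Aug 31, 1615 (end of Aug, 31 days; 231 left).
−31 → Jul 31, 1615 (end of Jul, 31 days; 200 left).
−31 → Jun 30, 1615 (end of Jun, 30 days; 169 left).
−30 → May 31, 1615 (end of May, 31 days; 139 left).
−31 → Apr 30, 1615 (end of Apr, 30 days; 108 left).
−30 → Mar 31, 1615 (end of Mar, 31 days; 78 left).
−31 → Feb 28, 1615 (end of Feb, 28 days; 47 left).
−28 → Jan 31, 1615 (end of Jan, 31 days; 19 left).
−19 → Jan 12, 1615.

January 12, 1615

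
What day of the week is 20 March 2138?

Thursday

Doomsday rule: the anchor day for the 2100s is Sunday. For year 38: 38÷12 = 3 r 2, and 2÷4 = 0, so 3+2+0 = 5.
Sunday + 5 ≡ Friday — that's 2138's doomsday.
In March the doomsday date is Mar 14.
Mar 20 is 6 days after Mar 14; 6 mod 7 = 6, so Friday + 6 = Thursday.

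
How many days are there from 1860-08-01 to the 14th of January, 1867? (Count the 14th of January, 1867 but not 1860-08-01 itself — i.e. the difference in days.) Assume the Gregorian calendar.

2357

Aug 1, 1860 → Aug 1, 1861: 365 days.
Aug 1, 1861 → Aug 1, 1862: 365 days.
Aug 1, 1862 → Aug 1, 1863: 365 days.
Aug 1, 1863 → Aug 1, 1864: 366 days (Feb 29, 1864 is in that span).
Aug 1, 1864 → Aug 1, 1865: 365 days.
Aug 1, 1865 → Aug 1, 1866: 365 days.
Aug 1, 1866 → Sep 1, 1866: 31 days (August has 31).
Sep 1, 1866 → Oct 1, 1866: 30 days (September has 30).
Oct 1, 1866 → Nov 1, 1866: 31 days (October has 31).
Nov 1, 1866 → Dec 1, 1866: 30 days (November has 30).
Dec 1, 1866 → Jan 1, 1867: 31 days (December has 31).
Jan 1, 1867 → Jan 14, 1867: 13 days.
Total: 2357 days.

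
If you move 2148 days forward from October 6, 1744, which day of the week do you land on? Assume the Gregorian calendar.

First find the weekday of Oct 6, 1744. Doomsday rule: the anchor day for the 1700s is Sunday. For year 44: 44÷12 = 3 r 8, and 8÷4 = 2, so 3+8+2 = 13.
Sunday + 13 ≡ Saturday — that's 1744's doomsday.
In October the doomsday date is Oct 10.
Oct 6 is 4 days before Oct 10; 4 mod 7 = 4, so Saturday − 4 = Tuesday.
2148 mod 7 = 6, so 2148 days after a Tuesday is Tuesday + 6 = Monday.

Monday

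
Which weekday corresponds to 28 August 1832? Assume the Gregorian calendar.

Tuesday

Doomsday rule: the anchor day for the 1800s is Friday. For year 32: 32÷12 = 2 r 8, and 8÷4 = 2, so 2+8+2 = 12.
Friday + 12 ≡ Wednesday — that's 1832's doomsday.
In August the doomsday date is Aug 8.
Aug 28 is 20 days after Aug 8; 20 mod 7 = 6, so Wednesday + 6 = Tuesday.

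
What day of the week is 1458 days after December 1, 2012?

Dec 1, 2012 is a Saturday.
1458 mod 7 = 2, so 1458 days after a Saturday is Saturday + 2 = Monday.

Monday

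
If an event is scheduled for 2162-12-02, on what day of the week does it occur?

Doomsday rule: the anchor day for the 2100s is Sunday. For year 62: 62÷12 = 5 r 2, and 2÷4 = 0, so 5+2+0 = 7.
Sunday + 7 ≡ Sunday — that's 2162's doomsday.
In December the doomsday date is Dec 12.
Dec 2 is 10 days before Dec 12; 10 mod 7 = 3, so Sunday − 3 = Thursday.

Thursday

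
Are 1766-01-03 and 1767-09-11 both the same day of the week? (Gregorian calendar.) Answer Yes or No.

Yes

From Jan 3, 1766 to Sep 11, 1767 is 616 days.
616 mod 7 = 0, so they are the same weekday.
(Jan 3, 1766 is a Friday; Sep 11, 1767 is a Friday.)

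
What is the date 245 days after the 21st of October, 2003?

Oct has 31 days: +11 → Nov 1, 2003 (234 left).
Nov has 30 days: +30 → Dec 1, 2003 (204 left).
Dec has 31 days: +31 → Jan 1, 2004 (173 left).
Jan has 31 days: +31 → Feb 1, 2004 (142 left).
Feb has 29 days: +29 → Mar 1, 2004 (113 left).
Mar has 31 days: +31 → Apr 1, 2004 (82 left).
Apr has 30 days: +30 → May 1, 2004 (52 left).
May has 31 days: +31 → Jun 1, 2004 (21 left).
+21 → Jun 22, 2004.

June 22, 2004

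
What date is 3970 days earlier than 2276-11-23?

January 10, 2266

−366 (one year; includes Feb 29, 2276) → Nov 23, 2275 (3604 left).
−365 (one year) → Nov 23, 2274 (3239 left).
−365 (one year) → Nov 23, 2273 (2874 left).
−365 (one year) → Nov 23, 2272 (2509 left).
−366 (one year; includes Feb 29, 2272) → Nov 23, 2271 (2143 left).
−365 (one year) → Nov 23, 2270 (1778 left).
−365 (one year) → Nov 23, 2269 (1413 left).
−365 (one year) → Nov 23, 2268 (1048 left).
−366 (one year; includes Feb 29, 2268) → Nov 23, 2267 (682 left).
−365 (one year) → Nov 23, 2266 (317 left).
−23 → Oct 31, 2266 (end of Oct, 31 days; 294 left).
−31 → Sep 30, 2266 (end of Sep, 30 days; 263 left).
−30 → Aug 31, 2266 (end of Aug, 31 days; 233 left).
−31 → Jul 31, 2266 (end of Jul, 31 days; 202 left).
−31 → Jun 30, 2266 (end of Jun, 30 days; 171 left).
−30 → May 31, 2266 (end of May, 31 days; 141 left).
−31 → Apr 30, 2266 (end of Apr, 30 days; 110 left).
−30 → Mar 31, 2266 (end of Mar, 31 days; 80 left).
−31 → Feb 28, 2266 (end of Feb, 28 days; 49 left).
−28 → Jan 31, 2266 (end of Jan, 31 days; 21 left).
−21 → Jan 10, 2266.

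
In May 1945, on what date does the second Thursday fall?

May 1, 1945 is a Tuesday.
The first Thursday is therefore May 3 (2 days later).
The second Thursday is 3 + 1×7 = May 10.

May 10, 1945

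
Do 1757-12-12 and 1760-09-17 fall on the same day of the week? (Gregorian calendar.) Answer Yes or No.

No

From Dec 12, 1757 to Sep 17, 1760 is 1010 days.
1010 mod 7 = 2, so they are different weekdays.
(Dec 12, 1757 is a Monday; Sep 17, 1760 is a Wednesday.)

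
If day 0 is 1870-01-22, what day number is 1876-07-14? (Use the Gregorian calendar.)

Jan 22, 1870 → Jan 22, 1871: 365 days.
Jan 22, 1871 → Jan 22, 1872: 365 days.
Jan 22, 1872 → Jan 22, 1873: 366 days (Feb 29, 1872 is in that span).
Jan 22, 1873 → Jan 22, 1874: 365 days.
Jan 22, 1874 → Jan 22, 1875: 365 days.
Jan 22, 1875 → Jan 22, 1876: 365 days.
Jan 22, 1876 → Feb 22, 1876: 31 days (January has 31).
Feb 22, 1876 → Mar 22, 1876: 29 days (February has 29).
Mar 22, 1876 → Apr 22, 1876: 31 days (March has 31).
Apr 22, 1876 → May 22, 1876: 30 days (April has 30).
May 22, 1876 → Jun 22, 1876: 31 days (May has 31).
Jun 22, 1876 → Jul 14, 1876: 22 days.
Total: 2365 days.

2365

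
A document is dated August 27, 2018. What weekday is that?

Monday

Doomsday rule: the anchor day for the 2000s is Tuesday. For year 18: 18÷12 = 1 r 6, and 6÷4 = 1, so 1+6+1 = 8.
Tuesday + 8 ≡ Wednesday — that's 2018's doomsday.
In August the doomsday date is Aug 8.
Aug 27 is 19 days after Aug 8; 19 mod 7 = 5, so Wednesday + 5 = Monday.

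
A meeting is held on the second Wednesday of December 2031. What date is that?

December 10, 2031

December 1, 2031 is a Monday.
The first Wednesday is therefore December 3 (2 days later).
The second Wednesday is 3 + 1×7 = December 10.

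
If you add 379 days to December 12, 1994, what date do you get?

December 26, 1995

Dec has 31 days: +20 → Jan 1, 1995 (359 left).
Jan has 31 days: +31 → Feb 1, 1995 (328 left).
Feb has 28 days: +28 → Mar 1, 1995 (300 left).
Mar has 31 days: +31 → Apr 1, 1995 (269 left).
Apr has 30 days: +30 → May 1, 1995 (239 left).
May has 31 days: +31 → Jun 1, 1995 (208 left).
Jun has 30 days: +30 → Jul 1, 1995 (178 left).
Jul has 31 days: +31 → Aug 1, 1995 (147 left).
Aug has 31 days: +31 → Sep 1, 1995 (116 left).
Sep has 30 days: +30 → Oct 1, 1995 (86 left).
Oct has 31 days: +31 → Nov 1, 1995 (55 left).
Nov has 30 days: +30 → Dec 1, 1995 (25 left).
+25 → Dec 26, 1995.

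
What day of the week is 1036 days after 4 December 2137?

Dec 4, 2137 is a Wednesday.
1036 mod 7 = 0, so 1036 days after a Wednesday is Wednesday + 0 = Wednesday.

Wednesday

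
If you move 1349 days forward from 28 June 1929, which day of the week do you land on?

First find the weekday of Jun 28, 1929. Doomsday rule: the anchor day for the 1900s is Wednesday. For year 29: 29÷12 = 2 r 5, and 5÷4 = 1, so 2+5+1 = 8.
Wednesday + 8 ≡ Thursday — that's 1929's doomsday.
In June the doomsday date is Jun 6.
Jun 28 is 22 days after Jun 6; 22 mod 7 = 1, so Thursday + 1 = Friday.
1349 mod 7 = 5, so 1349 days after a Friday is Friday + 5 = Wednesday.

Wednesday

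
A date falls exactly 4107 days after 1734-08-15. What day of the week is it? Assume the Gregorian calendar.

Friday

Aug 15, 1734 is a Sunday.
4107 mod 7 = 5, so 4107 days after a Sunday is Sunday + 5 = Friday.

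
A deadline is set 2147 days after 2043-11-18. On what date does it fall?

+366 (one year; includes Feb 29, 2044) → Nov 18, 2044 (1781 left).
+365 (one year) → Nov 18, 2045 (1416 left).
+365 (one year) → Nov 18, 2046 (1051 left).
+365 (one year) → Nov 18, 2047 (686 left).
+366 (one year; includes Feb 29, 2048) → Nov 18, 2048 (320 left).
Nov has 30 days: +13 → Dec 1, 2048 (307 left).
Dec has 31 days: +31 → Jan 1, 2049 (276 left).
Jan has 31 days: +31 → Feb 1, 2049 (245 left).
Feb has 28 days: +28 → Mar 1, 2049 (217 left).
Mar has 31 days: +31 → Apr 1, 2049 (186 left).
Apr has 30 days: +30 → May 1, 2049 (156 left).
May has 31 days: +31 → Jun 1, 2049 (125 left).
Jun has 30 days: +30 → Jul 1, 2049 (95 left).
Jul has 31 days: +31 → Aug 1, 2049 (64 left).
Aug has 31 days: +31 → Sep 1, 2049 (33 left).
Sep has 30 days: +30 → Oct 1, 2049 (3 left).
+3 → Oct 4, 2049.

October 4, 2049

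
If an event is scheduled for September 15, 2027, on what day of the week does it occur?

Doomsday rule: the anchor day for the 2000s is Tuesday. For year 27: 27÷12 = 2 r 3, and 3÷4 = 0, so 2+3+0 = 5.
Tuesday + 5 ≡ Sunday — that's 2027's doomsday.
In September the doomsday date is Sep 5.
Sep 15 is 10 days after Sep 5; 10 mod 7 = 3, so Sunday + 3 = Wednesday.

Wednesday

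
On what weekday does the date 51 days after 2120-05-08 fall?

Friday

May 8, 2120 is a Wednesday.
51 mod 7 = 2, so 51 days after a Wednesday is Wednesday + 2 = Friday.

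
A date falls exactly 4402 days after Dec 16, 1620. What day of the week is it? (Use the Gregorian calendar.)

Tuesday

Dec 16, 1620 is a Wednesday.
4402 mod 7 = 6, so 4402 days after a Wednesday is Wednesday + 6 = Tuesday.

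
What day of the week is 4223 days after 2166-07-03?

Saturday

Jul 3, 2166 is a Thursday.
4223 mod 7 = 2, so 4223 days after a Thursday is Thursday + 2 = Saturday.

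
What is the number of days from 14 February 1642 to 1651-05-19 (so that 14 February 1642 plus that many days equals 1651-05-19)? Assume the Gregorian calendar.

3381

Feb 14, 1642 → Feb 14, 1643: 365 days.
Feb 14, 1643 → Feb 14, 1644: 365 days.
Feb 14, 1644 → Feb 14, 1645: 366 days (Feb 29, 1644 is in that span).
Feb 14, 1645 → Feb 14, 1646: 365 days.
Feb 14, 1646 → Feb 14, 1647: 365 days.
Feb 14, 1647 → Feb 14, 1648: 365 days.
Feb 14, 1648 → Feb 14, 1649: 366 days (Feb 29, 1648 is in that span).
Feb 14, 1649 → Feb 14, 1650: 365 days.
Feb 14, 1650 → Feb 14, 1651: 365 days.
Feb 14, 1651 → Mar 14, 1651: 28 days (February has 28).
Mar 14, 1651 → Apr 14, 1651: 31 days (March has 31).
Apr 14, 1651 → May 14, 1651: 30 days (April has 30).
May 14, 1651 → May 19, 1651: 5 days.
Total: 3381 days.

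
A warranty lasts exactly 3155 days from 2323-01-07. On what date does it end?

August 28, 2331

+365 (one year) → Jan 7, 2324 (2790 left).
+366 (one year; includes Feb 29, 2324) → Jan 7, 2325 (2424 left).
+365 (one year) → Jan 7, 2326 (2059 left).
+365 (one year) → Jan 7, 2327 (1694 left).
+365 (one year) → Jan 7, 2328 (1329 left).
+366 (one year; includes Feb 29, 2328) → Jan 7, 2329 (963 left).
+365 (one year) → Jan 7, 2330 (598 left).
+365 (one year) → Jan 7, 2331 (233 left).
Jan has 31 days: +25 → Feb 1, 2331 (208 left).
Feb has 28 days: +28 → Mar 1, 2331 (180 left).
Mar has 31 days: +31 → Apr 1, 2331 (149 left).
Apr has 30 days: +30 → May 1, 2331 (119 left).
May has 31 days: +31 → Jun 1, 2331 (88 left).
Jun has 30 days: +30 → Jul 1, 2331 (58 left).
Jul has 31 days: +31 → Aug 1, 2331 (27 left).
+27 → Aug 28, 2331.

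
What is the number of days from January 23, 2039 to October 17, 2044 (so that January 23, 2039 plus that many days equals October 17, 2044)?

2094

Jan 23, 2039 → Jan 23, 2040: 365 days.
Jan 23, 2040 → Jan 23, 2041: 366 days (Feb 29, 2040 is in that span).
Jan 23, 2041 → Jan 23, 2042: 365 days.
Jan 23, 2042 → Jan 23, 2043: 365 days.
Jan 23, 2043 → Jan 23, 2044: 365 days.
Jan 23, 2044 → Feb 23, 2044: 31 days (January has 31).
Feb 23, 2044 → Mar 23, 2044: 29 days (February has 29).
Mar 23, 2044 → Apr 23, 2044: 31 days (March has 31).
Apr 23, 2044 → May 23, 2044: 30 days (April has 30).
May 23, 2044 → Jun 23, 2044: 31 days (May has 31).
Jun 23, 2044 → Jul 23, 2044: 30 days (June has 30).
Jul 23, 2044 → Aug 23, 2044: 31 days (July has 31).
Aug 23, 2044 → Sep 23, 2044: 31 days (August has 31).
Sep 23, 2044 → Oct 17, 2044: 24 days.
Total: 2094 days.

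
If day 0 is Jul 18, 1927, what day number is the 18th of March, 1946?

6818

Jul 18, 1927 → Jul 18, 1928: 366 days (Feb 29, 1928 is in that span).
Jul 18, 1928 → Jul 18, 1929: 365 days.
Jul 18, 1929 → Jul 18, 1930: 365 days.
Jul 18, 1930 → Jul 18, 1931: 365 days.
Jul 18, 1931 → Jul 18, 1932: 366 days (Feb 29, 1932 is in that span).
Jul 18, 1932 → Jul 18, 1933: 365 days.
Jul 18, 1933 → Jul 18, 1934: 365 days.
Jul 18, 1934 → Jul 18, 1935: 365 days.
Jul 18, 1935 → Jul 18, 1936: 366 days (Feb 29, 1936 is in that span).
Jul 18, 1936 → Jul 18, 1937: 365 days.
Jul 18, 1937 → Jul 18, 1938: 365 days.
Jul 18, 1938 → Jul 18, 1939: 365 days.
Jul 18, 1939 → Jul 18, 1940: 366 days (Feb 29, 1940 is in that span).
Jul 18, 1940 → Jul 18, 1941: 365 days.
Jul 18, 1941 → Jul 18, 1942: 365 days.
Jul 18, 1942 → Jul 18, 1943: 365 days.
Jul 18, 1943 → Jul 18, 1944: 366 days (Feb 29, 1944 is in that span).
Jul 18, 1944 → Jul 18, 1945: 365 days.
Jul 18, 1945 → Aug 18, 1945: 31 days (July has 31).
Aug 18, 1945 → Sep 18, 1945: 31 days (August has 31).
Sep 18, 1945 → Oct 18, 1945: 30 days (September has 30).
Oct 18, 1945 → Nov 18, 1945: 31 days (October has 31).
Nov 18, 1945 → Dec 18, 1945: 30 days (November has 30).
Dec 18, 1945 → Jan 18, 1946: 31 days (December has 31).
Jan 18, 1946 → Feb 18, 1946: 31 days (January has 31).
Feb 18, 1946 → Mar 18, 1946: 28 days.
Total: 6818 days.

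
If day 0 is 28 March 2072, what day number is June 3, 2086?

Mar 28, 2072 → Mar 28, 2073: 365 days.
Mar 28, 2073 → Mar 28, 2074: 365 days.
Mar 28, 2074 → Mar 28, 2075: 365 days.
Mar 28, 2075 → Mar 28, 2076: 366 days (Feb 29, 2076 is in that span).
Mar 28, 2076 → Mar 28, 2077: 365 days.
Mar 28, 2077 → Mar 28, 2078: 365 days.
Mar 28, 2078 → Mar 28, 2079: 365 days.
Mar 28, 2079 → Mar 28, 2080: 366 days (Feb 29, 2080 is in that span).
Mar 28, 2080 → Mar 28, 2081: 365 days.
Mar 28, 2081 → Mar 28, 2082: 365 days.
Mar 28, 2082 → Mar 28, 2083: 365 days.
Mar 28, 2083 → Mar 28, 2084: 366 days (Feb 29, 2084 is in that span).
Mar 28, 2084 → Mar 28, 2085: 365 days.
Mar 28, 2085 → Mar 28, 2086: 365 days.
Mar 28, 2086 → Apr 28, 2086: 31 days (March has 31).
Apr 28, 2086 → May 28, 2086: 30 days (April has 30).
May 28, 2086 → Jun 3, 2086: 6 days.
Total: 5180 days.

5180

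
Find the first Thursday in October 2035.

October 4, 2035

October 1, 2035 is a Monday.
The first Thursday is therefore October 4 (3 days later).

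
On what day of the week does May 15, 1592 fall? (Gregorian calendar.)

Friday

Doomsday rule: the anchor day for the 1500s is Wednesday. For year 92: 92÷12 = 7 r 8, and 8÷4 = 2, so 7+8+2 = 17.
Wednesday + 17 ≡ Saturday — that's 1592's doomsday.
In May the doomsday date is May 9.
May 15 is 6 days after May 9; 6 mod 7 = 6, so Saturday + 6 = Friday.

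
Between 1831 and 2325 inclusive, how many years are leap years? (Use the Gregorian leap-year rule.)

Multiples of 4 in [1831,2325]: 124.
Of those, multiples of 100: 5 (not leap unless ÷400).
Multiples of 400: 1.
Leap years = 124 − 5 + 1 = 120.

120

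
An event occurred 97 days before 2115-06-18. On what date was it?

March 13, 2115

−18 → May 31, 2115 (end of May, 31 days; 79 left).
−31 → Apr 30, 2115 (end of Apr, 30 days; 48 left).
−30 → Mar 31, 2115 (end of Mar, 31 days; 18 left).
−18 → Mar 13, 2115.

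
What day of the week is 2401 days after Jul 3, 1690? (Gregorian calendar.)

First find the weekday of Jul 3, 1690. Doomsday rule: the anchor day for the 1600s is Tuesday. For year 90: 90÷12 = 7 r 6, and 6÷4 = 1, so 7+6+1 = 14.
Tuesday + 14 ≡ Tuesday — that's 1690's doomsday.
In July the doomsday date is Jul 11.
Jul 3 is 8 days before Jul 11; 8 mod 7 = 1, so Tuesday − 1 = Monday.
2401 mod 7 = 0, so 2401 days after a Monday is Monday + 0 = Monday.

Monday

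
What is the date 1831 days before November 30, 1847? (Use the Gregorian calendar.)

November 25, 1842

−365 (one year) → Nov 30, 1846 (1466 left).
−365 (one year) → Nov 30, 1845 (1101 left).
−365 (one year) → Nov 30, 1844 (736 left).
−366 (one year; includes Feb 29, 1844) → Nov 30, 1843 (370 left).
−30 → Oct 31, 1843 (end of Oct, 31 days; 340 left).
−31 → Sep 30, 1843 (end of Sep, 30 days; 309 left).
−30 → Aug 31, 1843 (end of Aug, 31 days; 279 left).
−31 → Jul 31, 1843 (end of Jul, 31 days; 248 left).
−31 → Jun 30, 1843 (end of Jun, 30 days; 217 left).
−30 → May 31, 1843 (end of May, 31 days; 187 left).
−31 → Apr 30, 1843 (end of Apr, 30 days; 156 left).
−30 → Mar 31, 1843 (end of Mar, 31 days; 126 left).
−31 → Feb 28, 1843 (end of Feb, 28 days; 95 left).
−28 → Jan 31, 1843 (end of Jan, 31 days; 67 left).
−31 → Dec 31, 1842 (end of Dec, 31 days; 36 left).
−31 → Nov 30, 1842 (end of Nov, 30 days; 5 left).
−5 → Nov 25, 1842.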